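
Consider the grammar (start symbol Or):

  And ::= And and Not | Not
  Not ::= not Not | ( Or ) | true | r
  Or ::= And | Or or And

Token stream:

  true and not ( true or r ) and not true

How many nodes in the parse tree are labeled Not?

7

[Or [And [And [And [Not true]] and [Not not [Not ( [Or [Or [And [Not true]]] or [And [Not r]]] )]]] and [Not not [Not true]]]]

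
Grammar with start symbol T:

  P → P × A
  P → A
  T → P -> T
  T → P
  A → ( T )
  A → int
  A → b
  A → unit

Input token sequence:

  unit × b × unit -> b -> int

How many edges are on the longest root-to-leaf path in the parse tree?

[T [P [P [P [A unit]] × [A b]] × [A unit]] -> [T [P [A b]] -> [T [P [A int]]]]]

5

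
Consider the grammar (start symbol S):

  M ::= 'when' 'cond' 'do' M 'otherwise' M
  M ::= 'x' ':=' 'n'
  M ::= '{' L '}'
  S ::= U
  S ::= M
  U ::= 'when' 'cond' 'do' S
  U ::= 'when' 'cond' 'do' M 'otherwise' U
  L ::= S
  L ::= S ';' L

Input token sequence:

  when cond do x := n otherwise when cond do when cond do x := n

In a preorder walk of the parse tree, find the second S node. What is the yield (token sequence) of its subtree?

when cond do x := n

[S [U when cond do [M x := n] otherwise [U when cond do [S [U when cond do [S [M x := n]]]]]]]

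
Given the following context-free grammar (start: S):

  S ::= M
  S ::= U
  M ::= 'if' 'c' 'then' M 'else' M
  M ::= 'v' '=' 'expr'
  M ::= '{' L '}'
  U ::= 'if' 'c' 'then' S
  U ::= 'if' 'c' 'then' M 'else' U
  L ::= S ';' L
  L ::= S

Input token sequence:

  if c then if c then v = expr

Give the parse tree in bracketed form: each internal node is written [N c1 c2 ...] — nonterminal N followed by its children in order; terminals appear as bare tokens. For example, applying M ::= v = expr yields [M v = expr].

S
U
if c then S
if c then U
if c then if c then S
if c then if c then M
if c then if c then v = expr

[S [U if c then [S [U if c then [S [M v = expr]]]]]]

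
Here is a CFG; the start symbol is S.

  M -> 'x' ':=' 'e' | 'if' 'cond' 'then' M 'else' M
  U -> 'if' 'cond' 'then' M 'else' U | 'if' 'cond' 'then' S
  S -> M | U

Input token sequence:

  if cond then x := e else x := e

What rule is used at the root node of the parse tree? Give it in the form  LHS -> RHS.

S -> M

[S [M if cond then [M x := e] else [M x := e]]]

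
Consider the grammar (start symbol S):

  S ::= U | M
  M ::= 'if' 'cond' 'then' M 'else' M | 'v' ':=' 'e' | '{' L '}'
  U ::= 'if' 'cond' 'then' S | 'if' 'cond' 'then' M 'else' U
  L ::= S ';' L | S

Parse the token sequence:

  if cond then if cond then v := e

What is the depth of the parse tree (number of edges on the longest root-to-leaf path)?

6

[S [U if cond then [S [U if cond then [S [M v := e]]]]]]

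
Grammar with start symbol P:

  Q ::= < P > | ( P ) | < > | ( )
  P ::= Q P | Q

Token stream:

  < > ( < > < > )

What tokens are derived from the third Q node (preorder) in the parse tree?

[P [Q < >] [P [Q ( [P [Q < >] [P [Q < >]]] )]]]

< >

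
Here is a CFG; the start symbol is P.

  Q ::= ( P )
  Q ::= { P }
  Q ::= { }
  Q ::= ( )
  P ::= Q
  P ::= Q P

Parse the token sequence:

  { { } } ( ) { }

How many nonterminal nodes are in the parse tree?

8

[P [Q { [P [Q { }]] }] [P [Q ( )] [P [Q { }]]]]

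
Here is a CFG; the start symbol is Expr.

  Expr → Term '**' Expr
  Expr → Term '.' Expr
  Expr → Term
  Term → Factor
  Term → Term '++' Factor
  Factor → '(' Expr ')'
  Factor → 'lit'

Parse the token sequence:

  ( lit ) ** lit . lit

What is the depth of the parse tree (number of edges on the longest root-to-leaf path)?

[Expr [Term [Factor ( [Expr [Term [Factor lit]]] )]] ** [Expr [Term [Factor lit]] . [Expr [Term [Factor lit]]]]]

6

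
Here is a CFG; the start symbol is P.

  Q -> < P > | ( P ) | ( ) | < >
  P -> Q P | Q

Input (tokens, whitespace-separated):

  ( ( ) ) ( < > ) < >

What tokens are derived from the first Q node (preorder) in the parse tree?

( ( ) )

[P [Q ( [P [Q ( )]] )] [P [Q ( [P [Q < >]] )] [P [Q < >]]]]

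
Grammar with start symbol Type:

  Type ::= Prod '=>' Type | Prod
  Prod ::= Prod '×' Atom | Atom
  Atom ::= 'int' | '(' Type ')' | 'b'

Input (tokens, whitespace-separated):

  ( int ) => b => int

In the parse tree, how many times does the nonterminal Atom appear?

[Type [Prod [Atom ( [Type [Prod [Atom int]]] )]] => [Type [Prod [Atom b]] => [Type [Prod [Atom int]]]]]

4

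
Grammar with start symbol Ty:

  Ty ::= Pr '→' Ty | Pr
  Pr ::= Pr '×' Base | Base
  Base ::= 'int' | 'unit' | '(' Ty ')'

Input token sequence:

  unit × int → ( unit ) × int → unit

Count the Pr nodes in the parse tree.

6

[Ty [Pr [Pr [Base unit]] × [Base int]] → [Ty [Pr [Pr [Base ( [Ty [Pr [Base unit]]] )]] × [Base int]] → [Ty [Pr [Base unit]]]]]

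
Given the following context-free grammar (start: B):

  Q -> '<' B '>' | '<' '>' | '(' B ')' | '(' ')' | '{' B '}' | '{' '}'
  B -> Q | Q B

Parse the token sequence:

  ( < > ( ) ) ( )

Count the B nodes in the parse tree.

[B [Q ( [B [Q < >] [B [Q ( )]]] )] [B [Q ( )]]]

4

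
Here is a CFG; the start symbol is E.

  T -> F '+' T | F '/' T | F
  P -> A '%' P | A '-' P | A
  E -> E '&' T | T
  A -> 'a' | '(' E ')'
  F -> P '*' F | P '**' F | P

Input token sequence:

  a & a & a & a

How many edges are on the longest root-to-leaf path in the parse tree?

8

[E [E [E [E [T [F [P [A a]]]]] & [T [F [P [A a]]]]] & [T [F [P [A a]]]]] & [T [F [P [A a]]]]]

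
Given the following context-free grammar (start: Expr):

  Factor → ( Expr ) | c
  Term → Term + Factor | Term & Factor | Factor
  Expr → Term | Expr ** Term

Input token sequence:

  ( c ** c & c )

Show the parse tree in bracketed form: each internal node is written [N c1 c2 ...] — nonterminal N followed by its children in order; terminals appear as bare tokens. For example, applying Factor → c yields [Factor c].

[Expr [Term [Factor ( [Expr [Expr [Term [Factor c]]] ** [Term [Term [Factor c]] & [Factor c]]] )]]]

Expr
Term
Factor
( Expr )
( Expr ** Term )
( Term ** Term )
( Factor ** Term )
( c ** Term )
( c ** Term & Factor )
( c ** Factor & Factor )
( c ** c & Factor )
( c ** c & c )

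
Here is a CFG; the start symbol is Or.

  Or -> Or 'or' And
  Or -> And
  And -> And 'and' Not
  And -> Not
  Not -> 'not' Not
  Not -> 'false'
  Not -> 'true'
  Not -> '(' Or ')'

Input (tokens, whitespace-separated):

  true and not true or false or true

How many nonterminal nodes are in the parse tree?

[Or [Or [Or [And [And [Not true]] and [Not not [Not true]]]] or [And [Not false]]] or [And [Not true]]]

12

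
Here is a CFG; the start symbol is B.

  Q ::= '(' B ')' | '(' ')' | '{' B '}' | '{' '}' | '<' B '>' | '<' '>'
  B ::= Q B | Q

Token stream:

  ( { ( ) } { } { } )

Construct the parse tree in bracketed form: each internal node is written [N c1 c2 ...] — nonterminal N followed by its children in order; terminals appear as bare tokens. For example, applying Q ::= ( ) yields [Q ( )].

[B [Q ( [B [Q { [B [Q ( )]] }] [B [Q { }] [B [Q { }]]]] )]]

B
Q
( B )
( Q B )
( { B } B )
( { Q } B )
( { ( ) } B )
( { ( ) } Q B )
( { ( ) } { } B )
( { ( ) } { } Q )
( { ( ) } { } { } )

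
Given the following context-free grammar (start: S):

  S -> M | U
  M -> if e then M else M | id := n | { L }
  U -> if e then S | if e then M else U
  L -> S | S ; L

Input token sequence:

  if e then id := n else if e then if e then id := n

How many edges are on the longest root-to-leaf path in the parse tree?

7

[S [U if e then [M id := n] else [U if e then [S [U if e then [S [M id := n]]]]]]]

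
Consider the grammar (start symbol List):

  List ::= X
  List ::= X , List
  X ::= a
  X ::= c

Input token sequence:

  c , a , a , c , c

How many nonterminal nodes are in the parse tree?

10

[List [X c] , [List [X a] , [List [X a] , [List [X c] , [List [X c]]]]]]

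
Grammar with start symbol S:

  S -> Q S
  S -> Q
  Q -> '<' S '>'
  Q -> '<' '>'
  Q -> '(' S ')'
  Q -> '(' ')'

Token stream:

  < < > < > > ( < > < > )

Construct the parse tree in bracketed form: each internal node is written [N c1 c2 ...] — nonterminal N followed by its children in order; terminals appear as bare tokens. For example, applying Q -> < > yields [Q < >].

S
Q S
< S > S
< Q S > S
< < > S > S
< < > Q > S
< < > < > > S
< < > < > > Q
< < > < > > ( S )
< < > < > > ( Q S )
< < > < > > ( < > S )
< < > < > > ( < > Q )
< < > < > > ( < > < > )

[S [Q < [S [Q < >] [S [Q < >]]] >] [S [Q ( [S [Q < >] [S [Q < >]]] )]]]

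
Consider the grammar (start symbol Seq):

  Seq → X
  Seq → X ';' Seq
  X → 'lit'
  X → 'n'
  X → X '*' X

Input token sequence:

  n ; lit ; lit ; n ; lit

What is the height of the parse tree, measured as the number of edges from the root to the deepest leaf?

[Seq [X n] ; [Seq [X lit] ; [Seq [X lit] ; [Seq [X n] ; [Seq [X lit]]]]]]

6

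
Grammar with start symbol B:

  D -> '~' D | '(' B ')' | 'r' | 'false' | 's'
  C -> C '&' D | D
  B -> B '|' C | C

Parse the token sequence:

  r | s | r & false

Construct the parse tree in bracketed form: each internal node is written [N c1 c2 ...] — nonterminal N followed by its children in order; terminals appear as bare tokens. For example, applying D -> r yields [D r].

B
B | C
B | C | C
C | C | C
D | C | C
r | C | C
r | D | C
r | s | C
r | s | C & D
r | s | D & D
r | s | r & D
r | s | r & false

[B [B [B [C [D r]]] | [C [D s]]] | [C [C [D r]] & [D false]]]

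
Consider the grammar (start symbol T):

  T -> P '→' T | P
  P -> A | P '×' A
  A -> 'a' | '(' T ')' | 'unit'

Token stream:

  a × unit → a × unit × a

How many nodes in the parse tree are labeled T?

[T [P [P [A a]] × [A unit]] → [T [P [P [P [A a]] × [A unit]] × [A a]]]]

2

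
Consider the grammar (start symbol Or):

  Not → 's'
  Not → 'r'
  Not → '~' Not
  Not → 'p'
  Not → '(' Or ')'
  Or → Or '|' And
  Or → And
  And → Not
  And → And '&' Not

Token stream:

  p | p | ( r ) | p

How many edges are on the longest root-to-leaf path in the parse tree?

[Or [Or [Or [Or [And [Not p]]] | [And [Not p]]] | [And [Not ( [Or [And [Not r]]] )]]] | [And [Not p]]]

7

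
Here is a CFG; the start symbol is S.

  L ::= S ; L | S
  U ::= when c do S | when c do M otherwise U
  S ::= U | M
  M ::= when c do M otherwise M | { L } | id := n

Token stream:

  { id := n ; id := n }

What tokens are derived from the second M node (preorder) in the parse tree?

[S [M { [L [S [M id := n]] ; [L [S [M id := n]]]] }]]

id := n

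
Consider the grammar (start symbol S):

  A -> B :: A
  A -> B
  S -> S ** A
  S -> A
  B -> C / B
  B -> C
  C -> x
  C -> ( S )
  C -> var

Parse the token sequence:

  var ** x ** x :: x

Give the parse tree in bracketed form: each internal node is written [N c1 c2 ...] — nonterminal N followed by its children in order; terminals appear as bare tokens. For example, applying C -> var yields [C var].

[S [S [S [A [B [C var]]]] ** [A [B [C x]]]] ** [A [B [C x]] :: [A [B [C x]]]]]

S
S ** A
S ** A ** A
A ** A ** A
B ** A ** A
C ** A ** A
var ** A ** A
var ** B ** A
var ** C ** A
var ** x ** A
var ** x ** B :: A
var ** x ** C :: A
var ** x ** x :: A
var ** x ** x :: B
var ** x ** x :: C
var ** x ** x :: x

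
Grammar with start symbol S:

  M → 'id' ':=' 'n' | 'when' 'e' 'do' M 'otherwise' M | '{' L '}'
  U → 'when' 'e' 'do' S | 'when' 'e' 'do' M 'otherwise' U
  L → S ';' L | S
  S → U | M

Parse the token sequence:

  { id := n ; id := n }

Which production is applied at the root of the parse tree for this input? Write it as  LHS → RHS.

S → M

[S [M { [L [S [M id := n]] ; [L [S [M id := n]]]] }]]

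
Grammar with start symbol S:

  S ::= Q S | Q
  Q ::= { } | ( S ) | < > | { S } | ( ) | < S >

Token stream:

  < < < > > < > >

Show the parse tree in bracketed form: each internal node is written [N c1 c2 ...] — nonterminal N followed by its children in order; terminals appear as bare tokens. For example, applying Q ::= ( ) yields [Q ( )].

[S [Q < [S [Q < [S [Q < >]] >] [S [Q < >]]] >]]

S
Q
< S >
< Q S >
< < S > S >
< < Q > S >
< < < > > S >
< < < > > Q >
< < < > > < > >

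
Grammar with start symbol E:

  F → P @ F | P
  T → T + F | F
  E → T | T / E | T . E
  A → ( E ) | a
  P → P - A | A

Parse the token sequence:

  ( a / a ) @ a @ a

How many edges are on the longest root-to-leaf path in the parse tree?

[E [T [F [P [A ( [E [T [F [P [A a]]]] / [E [T [F [P [A a]]]]]] )]] @ [F [P [A a]] @ [F [P [A a]]]]]]]

11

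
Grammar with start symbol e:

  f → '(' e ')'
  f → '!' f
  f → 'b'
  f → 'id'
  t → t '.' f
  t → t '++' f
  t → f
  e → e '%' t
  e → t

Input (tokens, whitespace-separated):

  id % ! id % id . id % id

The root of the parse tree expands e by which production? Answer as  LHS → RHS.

[e [e [e [e [t [f id]]] % [t [f ! [f id]]]] % [t [t [f id]] . [f id]]] % [t [f id]]]

e → e '%' t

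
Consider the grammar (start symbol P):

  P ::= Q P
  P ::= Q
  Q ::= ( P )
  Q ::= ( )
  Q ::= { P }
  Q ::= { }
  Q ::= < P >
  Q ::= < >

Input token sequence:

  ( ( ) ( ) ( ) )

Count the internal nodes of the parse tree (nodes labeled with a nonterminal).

8

[P [Q ( [P [Q ( )] [P [Q ( )] [P [Q ( )]]]] )]]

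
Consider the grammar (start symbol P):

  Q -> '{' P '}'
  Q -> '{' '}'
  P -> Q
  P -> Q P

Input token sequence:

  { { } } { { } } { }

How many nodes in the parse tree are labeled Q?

[P [Q { [P [Q { }]] }] [P [Q { [P [Q { }]] }] [P [Q { }]]]]

5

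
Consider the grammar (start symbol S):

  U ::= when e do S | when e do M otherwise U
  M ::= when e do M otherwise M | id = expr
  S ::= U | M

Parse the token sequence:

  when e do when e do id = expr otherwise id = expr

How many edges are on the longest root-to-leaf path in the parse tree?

5

[S [U when e do [S [M when e do [M id = expr] otherwise [M id = expr]]]]]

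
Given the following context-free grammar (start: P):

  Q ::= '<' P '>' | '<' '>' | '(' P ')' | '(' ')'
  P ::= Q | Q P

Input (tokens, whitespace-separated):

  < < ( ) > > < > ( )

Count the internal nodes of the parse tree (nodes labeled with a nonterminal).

[P [Q < [P [Q < [P [Q ( )]] >]] >] [P [Q < >] [P [Q ( )]]]]

10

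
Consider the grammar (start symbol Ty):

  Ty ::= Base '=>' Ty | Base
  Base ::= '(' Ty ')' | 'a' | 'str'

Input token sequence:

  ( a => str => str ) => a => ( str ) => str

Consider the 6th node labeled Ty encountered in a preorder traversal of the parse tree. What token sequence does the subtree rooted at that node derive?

[Ty [Base ( [Ty [Base a] => [Ty [Base str] => [Ty [Base str]]]] )] => [Ty [Base a] => [Ty [Base ( [Ty [Base str]] )] => [Ty [Base str]]]]]

( str ) => str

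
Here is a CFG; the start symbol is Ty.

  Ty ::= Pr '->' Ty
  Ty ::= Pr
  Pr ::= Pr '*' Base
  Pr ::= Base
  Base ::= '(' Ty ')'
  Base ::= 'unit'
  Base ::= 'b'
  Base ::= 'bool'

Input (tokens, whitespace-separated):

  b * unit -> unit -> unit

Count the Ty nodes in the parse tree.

[Ty [Pr [Pr [Base b]] * [Base unit]] -> [Ty [Pr [Base unit]] -> [Ty [Pr [Base unit]]]]]

3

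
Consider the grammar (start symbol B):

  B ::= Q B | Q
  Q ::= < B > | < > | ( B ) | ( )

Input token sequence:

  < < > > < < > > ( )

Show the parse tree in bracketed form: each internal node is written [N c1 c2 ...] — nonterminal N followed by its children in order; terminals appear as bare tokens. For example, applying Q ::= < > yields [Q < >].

B
Q B
< B > B
< Q > B
< < > > B
< < > > Q B
< < > > < B > B
< < > > < Q > B
< < > > < < > > B
< < > > < < > > Q
< < > > < < > > ( )

[B [Q < [B [Q < >]] >] [B [Q < [B [Q < >]] >] [B [Q ( )]]]]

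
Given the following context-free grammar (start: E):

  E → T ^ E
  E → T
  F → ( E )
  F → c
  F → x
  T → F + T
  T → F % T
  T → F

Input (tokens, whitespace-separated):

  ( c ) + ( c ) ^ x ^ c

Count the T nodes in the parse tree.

[E [T [F ( [E [T [F c]]] )] + [T [F ( [E [T [F c]]] )]]] ^ [E [T [F x]] ^ [E [T [F c]]]]]

6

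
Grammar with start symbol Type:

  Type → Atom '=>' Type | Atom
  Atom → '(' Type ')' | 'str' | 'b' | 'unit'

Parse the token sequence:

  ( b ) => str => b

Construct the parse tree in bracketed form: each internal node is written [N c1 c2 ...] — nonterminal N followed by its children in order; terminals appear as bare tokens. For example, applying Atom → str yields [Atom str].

Type
Atom => Type
( Type ) => Type
( Atom ) => Type
( b ) => Type
( b ) => Atom => Type
( b ) => str => Type
( b ) => str => Atom
( b ) => str => b

[Type [Atom ( [Type [Atom b]] )] => [Type [Atom str] => [Type [Atom b]]]]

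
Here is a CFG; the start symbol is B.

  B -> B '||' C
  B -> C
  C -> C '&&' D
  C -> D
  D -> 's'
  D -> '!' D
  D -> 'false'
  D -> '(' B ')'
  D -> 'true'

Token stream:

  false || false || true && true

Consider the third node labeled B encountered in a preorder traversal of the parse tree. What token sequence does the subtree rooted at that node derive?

[B [B [B [C [D false]]] || [C [D false]]] || [C [C [D true]] && [D true]]]

false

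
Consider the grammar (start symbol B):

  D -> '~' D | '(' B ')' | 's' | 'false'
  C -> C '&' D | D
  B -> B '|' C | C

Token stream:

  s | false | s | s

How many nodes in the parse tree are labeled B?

4

[B [B [B [B [C [D s]]] | [C [D false]]] | [C [D s]]] | [C [D s]]]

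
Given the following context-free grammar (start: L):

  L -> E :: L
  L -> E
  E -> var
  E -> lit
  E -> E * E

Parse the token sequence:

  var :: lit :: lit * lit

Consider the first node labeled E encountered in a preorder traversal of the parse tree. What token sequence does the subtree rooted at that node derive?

var

[L [E var] :: [L [E lit] :: [L [E [E lit] * [E lit]]]]]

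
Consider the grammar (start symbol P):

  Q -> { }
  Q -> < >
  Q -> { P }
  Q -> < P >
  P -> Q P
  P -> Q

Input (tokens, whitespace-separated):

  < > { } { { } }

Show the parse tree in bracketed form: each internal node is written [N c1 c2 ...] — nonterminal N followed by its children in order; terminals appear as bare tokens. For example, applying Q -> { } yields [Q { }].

P
Q P
< > P
< > Q P
< > { } P
< > { } Q
< > { } { P }
< > { } { Q }
< > { } { { } }

[P [Q < >] [P [Q { }] [P [Q { [P [Q { }]] }]]]]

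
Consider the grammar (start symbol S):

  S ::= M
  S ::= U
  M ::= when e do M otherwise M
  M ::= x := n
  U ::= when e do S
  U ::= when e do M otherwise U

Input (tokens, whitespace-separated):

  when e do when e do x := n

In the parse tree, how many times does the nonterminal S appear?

[S [U when e do [S [U when e do [S [M x := n]]]]]]

3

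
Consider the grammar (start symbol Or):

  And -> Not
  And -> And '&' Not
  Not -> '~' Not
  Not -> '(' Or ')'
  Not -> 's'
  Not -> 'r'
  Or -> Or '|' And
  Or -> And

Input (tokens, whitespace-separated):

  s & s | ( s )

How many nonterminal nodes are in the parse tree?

11

[Or [Or [And [And [Not s]] & [Not s]]] | [And [Not ( [Or [And [Not s]]] )]]]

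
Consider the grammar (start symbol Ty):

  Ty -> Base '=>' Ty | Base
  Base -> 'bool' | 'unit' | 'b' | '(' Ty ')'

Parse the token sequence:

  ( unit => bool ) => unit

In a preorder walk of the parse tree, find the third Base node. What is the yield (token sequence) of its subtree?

bool

[Ty [Base ( [Ty [Base unit] => [Ty [Base bool]]] )] => [Ty [Base unit]]]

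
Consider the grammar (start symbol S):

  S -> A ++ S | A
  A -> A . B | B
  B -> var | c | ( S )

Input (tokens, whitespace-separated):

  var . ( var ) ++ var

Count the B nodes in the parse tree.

4

[S [A [A [B var]] . [B ( [S [A [B var]]] )]] ++ [S [A [B var]]]]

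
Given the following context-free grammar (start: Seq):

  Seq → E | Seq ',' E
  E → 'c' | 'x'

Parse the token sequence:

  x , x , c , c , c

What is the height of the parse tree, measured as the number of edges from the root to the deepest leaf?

6

[Seq [Seq [Seq [Seq [Seq [E x]] , [E x]] , [E c]] , [E c]] , [E c]]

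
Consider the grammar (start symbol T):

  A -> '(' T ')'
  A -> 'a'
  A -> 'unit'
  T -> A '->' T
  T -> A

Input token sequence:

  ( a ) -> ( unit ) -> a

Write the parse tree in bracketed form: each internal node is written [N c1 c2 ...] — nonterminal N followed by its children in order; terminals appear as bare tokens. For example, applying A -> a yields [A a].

T
A -> T
( T ) -> T
( A ) -> T
( a ) -> T
( a ) -> A -> T
( a ) -> ( T ) -> T
( a ) -> ( A ) -> T
( a ) -> ( unit ) -> T
( a ) -> ( unit ) -> A
( a ) -> ( unit ) -> a

[T [A ( [T [A a]] )] -> [T [A ( [T [A unit]] )] -> [T [A a]]]]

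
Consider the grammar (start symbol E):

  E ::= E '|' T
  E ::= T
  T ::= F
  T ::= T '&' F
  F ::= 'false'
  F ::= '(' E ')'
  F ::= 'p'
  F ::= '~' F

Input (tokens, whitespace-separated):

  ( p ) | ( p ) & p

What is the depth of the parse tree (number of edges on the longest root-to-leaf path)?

[E [E [T [F ( [E [T [F p]]] )]]] | [T [T [F ( [E [T [F p]]] )]] & [F p]]]

7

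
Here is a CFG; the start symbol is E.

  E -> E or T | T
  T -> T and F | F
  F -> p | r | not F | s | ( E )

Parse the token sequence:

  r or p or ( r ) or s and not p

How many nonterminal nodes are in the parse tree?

[E [E [E [E [T [F r]]] or [T [F p]]] or [T [F ( [E [T [F r]]] )]]] or [T [T [F s]] and [F not [F p]]]]

18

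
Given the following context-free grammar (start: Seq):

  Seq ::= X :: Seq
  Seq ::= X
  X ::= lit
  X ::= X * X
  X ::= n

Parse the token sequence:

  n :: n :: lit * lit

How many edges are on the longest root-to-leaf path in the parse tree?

5

[Seq [X n] :: [Seq [X n] :: [Seq [X [X lit] * [X lit]]]]]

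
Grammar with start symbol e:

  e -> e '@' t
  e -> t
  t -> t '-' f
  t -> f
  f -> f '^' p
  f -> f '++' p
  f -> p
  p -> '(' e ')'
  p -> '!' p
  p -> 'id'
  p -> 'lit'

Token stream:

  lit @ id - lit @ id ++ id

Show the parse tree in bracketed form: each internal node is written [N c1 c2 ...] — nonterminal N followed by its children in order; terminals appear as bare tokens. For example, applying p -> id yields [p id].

[e [e [e [t [f [p lit]]]] @ [t [t [f [p id]]] - [f [p lit]]]] @ [t [f [f [p id]] ++ [p id]]]]

e
e @ t
e @ t @ t
t @ t @ t
f @ t @ t
p @ t @ t
lit @ t @ t
lit @ t - f @ t
lit @ f - f @ t
lit @ p - f @ t
lit @ id - f @ t
lit @ id - p @ t
lit @ id - lit @ t
lit @ id - lit @ f
lit @ id - lit @ f ++ p
lit @ id - lit @ p ++ p
lit @ id - lit @ id ++ p
lit @ id - lit @ id ++ id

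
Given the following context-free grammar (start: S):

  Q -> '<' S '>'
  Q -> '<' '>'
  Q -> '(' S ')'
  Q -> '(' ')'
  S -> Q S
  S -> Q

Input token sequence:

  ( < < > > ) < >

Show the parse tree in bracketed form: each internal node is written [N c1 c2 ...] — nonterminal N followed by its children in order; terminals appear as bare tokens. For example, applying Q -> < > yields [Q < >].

S
Q S
( S ) S
( Q ) S
( < S > ) S
( < Q > ) S
( < < > > ) S
( < < > > ) Q
( < < > > ) < >

[S [Q ( [S [Q < [S [Q < >]] >]] )] [S [Q < >]]]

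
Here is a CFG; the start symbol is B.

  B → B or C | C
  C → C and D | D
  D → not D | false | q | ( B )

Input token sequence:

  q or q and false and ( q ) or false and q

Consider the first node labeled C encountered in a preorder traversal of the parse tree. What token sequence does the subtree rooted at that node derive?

[B [B [B [C [D q]]] or [C [C [C [D q]] and [D false]] and [D ( [B [C [D q]]] )]]] or [C [C [D false]] and [D q]]]

q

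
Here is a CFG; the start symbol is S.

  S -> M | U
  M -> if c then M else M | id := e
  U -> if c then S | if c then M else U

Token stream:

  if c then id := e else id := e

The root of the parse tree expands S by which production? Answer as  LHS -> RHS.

S -> M

[S [M if c then [M id := e] else [M id := e]]]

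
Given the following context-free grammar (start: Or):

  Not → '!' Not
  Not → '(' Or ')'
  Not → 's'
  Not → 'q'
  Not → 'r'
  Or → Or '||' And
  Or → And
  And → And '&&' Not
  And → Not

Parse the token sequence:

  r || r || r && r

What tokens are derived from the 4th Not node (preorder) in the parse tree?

r

[Or [Or [Or [And [Not r]]] || [And [Not r]]] || [And [And [Not r]] && [Not r]]]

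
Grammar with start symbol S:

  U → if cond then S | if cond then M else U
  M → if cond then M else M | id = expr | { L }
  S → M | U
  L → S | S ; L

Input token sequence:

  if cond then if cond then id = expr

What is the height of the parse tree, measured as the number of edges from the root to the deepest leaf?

6

[S [U if cond then [S [U if cond then [S [M id = expr]]]]]]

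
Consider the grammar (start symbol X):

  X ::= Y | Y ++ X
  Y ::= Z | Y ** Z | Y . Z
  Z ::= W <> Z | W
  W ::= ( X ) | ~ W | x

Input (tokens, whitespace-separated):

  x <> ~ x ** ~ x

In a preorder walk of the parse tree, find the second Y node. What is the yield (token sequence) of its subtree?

[X [Y [Y [Z [W x] <> [Z [W ~ [W x]]]]] ** [Z [W ~ [W x]]]]]

x <> ~ x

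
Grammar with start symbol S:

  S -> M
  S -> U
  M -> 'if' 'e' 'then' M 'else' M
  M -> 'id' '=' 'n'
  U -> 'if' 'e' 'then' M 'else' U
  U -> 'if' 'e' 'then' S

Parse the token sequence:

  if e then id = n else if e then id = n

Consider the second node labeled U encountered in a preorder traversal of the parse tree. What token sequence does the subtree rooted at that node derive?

if e then id = n

[S [U if e then [M id = n] else [U if e then [S [M id = n]]]]]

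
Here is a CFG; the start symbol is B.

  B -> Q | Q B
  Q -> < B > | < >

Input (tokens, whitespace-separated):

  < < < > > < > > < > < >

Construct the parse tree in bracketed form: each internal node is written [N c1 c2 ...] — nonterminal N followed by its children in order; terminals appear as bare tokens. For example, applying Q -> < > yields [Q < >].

[B [Q < [B [Q < [B [Q < >]] >] [B [Q < >]]] >] [B [Q < >] [B [Q < >]]]]

B
Q B
< B > B
< Q B > B
< < B > B > B
< < Q > B > B
< < < > > B > B
< < < > > Q > B
< < < > > < > > B
< < < > > < > > Q B
< < < > > < > > < > B
< < < > > < > > < > Q
< < < > > < > > < > < >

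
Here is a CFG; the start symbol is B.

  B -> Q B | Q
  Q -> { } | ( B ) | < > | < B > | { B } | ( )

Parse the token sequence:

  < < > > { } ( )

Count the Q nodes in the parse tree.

[B [Q < [B [Q < >]] >] [B [Q { }] [B [Q ( )]]]]

4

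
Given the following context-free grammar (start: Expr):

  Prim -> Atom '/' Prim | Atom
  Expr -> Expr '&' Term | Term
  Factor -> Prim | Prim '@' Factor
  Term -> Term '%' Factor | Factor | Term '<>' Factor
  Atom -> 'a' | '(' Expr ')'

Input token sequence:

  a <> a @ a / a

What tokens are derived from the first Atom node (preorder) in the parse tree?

a

[Expr [Term [Term [Factor [Prim [Atom a]]]] <> [Factor [Prim [Atom a]] @ [Factor [Prim [Atom a] / [Prim [Atom a]]]]]]]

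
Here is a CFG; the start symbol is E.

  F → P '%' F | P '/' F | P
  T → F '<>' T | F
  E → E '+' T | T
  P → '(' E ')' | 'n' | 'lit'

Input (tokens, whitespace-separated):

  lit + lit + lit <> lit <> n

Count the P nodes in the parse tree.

[E [E [E [T [F [P lit]]]] + [T [F [P lit]]]] + [T [F [P lit]] <> [T [F [P lit]] <> [T [F [P n]]]]]]

5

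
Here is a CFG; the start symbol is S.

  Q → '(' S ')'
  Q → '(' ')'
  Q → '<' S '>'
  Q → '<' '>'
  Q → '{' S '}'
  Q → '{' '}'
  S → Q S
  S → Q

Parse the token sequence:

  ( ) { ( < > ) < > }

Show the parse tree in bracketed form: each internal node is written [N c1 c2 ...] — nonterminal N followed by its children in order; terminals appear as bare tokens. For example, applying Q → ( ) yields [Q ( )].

S
Q S
( ) S
( ) Q
( ) { S }
( ) { Q S }
( ) { ( S ) S }
( ) { ( Q ) S }
( ) { ( < > ) S }
( ) { ( < > ) Q }
( ) { ( < > ) < > }

[S [Q ( )] [S [Q { [S [Q ( [S [Q < >]] )] [S [Q < >]]] }]]]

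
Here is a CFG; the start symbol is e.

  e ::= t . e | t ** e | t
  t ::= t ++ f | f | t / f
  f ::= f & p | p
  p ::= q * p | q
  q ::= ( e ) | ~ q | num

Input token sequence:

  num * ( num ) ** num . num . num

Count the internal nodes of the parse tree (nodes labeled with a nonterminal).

27

[e [t [f [p [q num] * [p [q ( [e [t [f [p [q num]]]]] )]]]]] ** [e [t [f [p [q num]]]] . [e [t [f [p [q num]]]] . [e [t [f [p [q num]]]]]]]]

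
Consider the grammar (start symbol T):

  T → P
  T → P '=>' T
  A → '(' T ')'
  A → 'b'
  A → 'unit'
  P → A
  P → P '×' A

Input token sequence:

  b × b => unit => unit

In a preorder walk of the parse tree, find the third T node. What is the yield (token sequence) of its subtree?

unit

[T [P [P [A b]] × [A b]] => [T [P [A unit]] => [T [P [A unit]]]]]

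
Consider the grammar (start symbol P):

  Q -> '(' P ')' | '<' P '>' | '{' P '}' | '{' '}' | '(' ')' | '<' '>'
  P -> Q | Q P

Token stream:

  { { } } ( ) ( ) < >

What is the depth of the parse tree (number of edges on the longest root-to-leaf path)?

5

[P [Q { [P [Q { }]] }] [P [Q ( )] [P [Q ( )] [P [Q < >]]]]]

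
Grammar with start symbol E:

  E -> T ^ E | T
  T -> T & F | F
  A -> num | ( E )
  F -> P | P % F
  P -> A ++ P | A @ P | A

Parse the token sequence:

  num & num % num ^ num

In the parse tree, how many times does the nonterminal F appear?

[E [T [T [F [P [A num]]]] & [F [P [A num]] % [F [P [A num]]]]] ^ [E [T [F [P [A num]]]]]]

4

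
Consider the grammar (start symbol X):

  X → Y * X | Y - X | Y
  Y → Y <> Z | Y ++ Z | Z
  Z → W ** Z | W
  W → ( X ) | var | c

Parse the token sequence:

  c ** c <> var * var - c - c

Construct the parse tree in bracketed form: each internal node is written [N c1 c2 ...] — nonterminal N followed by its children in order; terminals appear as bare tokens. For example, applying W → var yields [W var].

X
Y * X
Y <> Z * X
Z <> Z * X
W ** Z <> Z * X
c ** Z <> Z * X
c ** W <> Z * X
c ** c <> Z * X
c ** c <> W * X
c ** c <> var * X
c ** c <> var * Y - X
c ** c <> var * Z - X
c ** c <> var * W - X
c ** c <> var * var - X
c ** c <> var * var - Y - X
c ** c <> var * var - Z - X
c ** c <> var * var - W - X
c ** c <> var * var - c - X
c ** c <> var * var - c - Y
c ** c <> var * var - c - Z
c ** c <> var * var - c - W
c ** c <> var * var - c - c

[X [Y [Y [Z [W c] ** [Z [W c]]]] <> [Z [W var]]] * [X [Y [Z [W var]]] - [X [Y [Z [W c]]] - [X [Y [Z [W c]]]]]]]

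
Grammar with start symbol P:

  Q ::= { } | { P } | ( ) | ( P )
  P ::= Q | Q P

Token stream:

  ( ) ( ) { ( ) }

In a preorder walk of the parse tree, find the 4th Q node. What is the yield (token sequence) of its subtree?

[P [Q ( )] [P [Q ( )] [P [Q { [P [Q ( )]] }]]]]

( )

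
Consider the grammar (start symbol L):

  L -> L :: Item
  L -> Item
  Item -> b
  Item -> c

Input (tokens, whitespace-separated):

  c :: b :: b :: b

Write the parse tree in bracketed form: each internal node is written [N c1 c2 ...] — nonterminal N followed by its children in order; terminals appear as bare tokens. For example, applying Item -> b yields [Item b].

L
L :: Item
L :: Item :: Item
L :: Item :: Item :: Item
Item :: Item :: Item :: Item
c :: Item :: Item :: Item
c :: b :: Item :: Item
c :: b :: b :: Item
c :: b :: b :: b

[L [L [L [L [Item c]] :: [Item b]] :: [Item b]] :: [Item b]]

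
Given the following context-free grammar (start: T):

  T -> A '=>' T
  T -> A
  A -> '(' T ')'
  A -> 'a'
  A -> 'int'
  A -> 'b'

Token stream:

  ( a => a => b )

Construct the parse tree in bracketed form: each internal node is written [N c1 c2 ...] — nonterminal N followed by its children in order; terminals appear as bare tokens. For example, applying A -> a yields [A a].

[T [A ( [T [A a] => [T [A a] => [T [A b]]]] )]]

T
A
( T )
( A => T )
( a => T )
( a => A => T )
( a => a => T )
( a => a => A )
( a => a => b )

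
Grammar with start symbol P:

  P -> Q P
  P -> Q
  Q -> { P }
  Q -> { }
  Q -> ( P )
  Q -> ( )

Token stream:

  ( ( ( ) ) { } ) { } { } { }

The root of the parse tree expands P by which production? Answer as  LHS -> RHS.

P -> Q P

[P [Q ( [P [Q ( [P [Q ( )]] )] [P [Q { }]]] )] [P [Q { }] [P [Q { }] [P [Q { }]]]]]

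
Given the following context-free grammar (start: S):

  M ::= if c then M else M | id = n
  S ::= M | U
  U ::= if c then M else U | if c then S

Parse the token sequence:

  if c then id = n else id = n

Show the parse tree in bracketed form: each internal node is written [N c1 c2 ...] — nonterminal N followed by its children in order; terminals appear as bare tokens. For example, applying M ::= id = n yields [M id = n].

[S [M if c then [M id = n] else [M id = n]]]

S
M
if c then M else M
if c then id = n else M
if c then id = n else id = n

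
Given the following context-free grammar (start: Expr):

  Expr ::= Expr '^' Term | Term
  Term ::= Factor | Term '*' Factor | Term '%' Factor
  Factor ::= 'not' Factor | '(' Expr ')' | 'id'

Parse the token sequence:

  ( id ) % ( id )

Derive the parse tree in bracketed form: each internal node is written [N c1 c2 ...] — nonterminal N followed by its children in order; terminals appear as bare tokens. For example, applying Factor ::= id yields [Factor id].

Expr
Term
Term % Factor
Factor % Factor
( Expr ) % Factor
( Term ) % Factor
( Factor ) % Factor
( id ) % Factor
( id ) % ( Expr )
( id ) % ( Term )
( id ) % ( Factor )
( id ) % ( id )

[Expr [Term [Term [Factor ( [Expr [Term [Factor id]]] )]] % [Factor ( [Expr [Term [Factor id]]] )]]]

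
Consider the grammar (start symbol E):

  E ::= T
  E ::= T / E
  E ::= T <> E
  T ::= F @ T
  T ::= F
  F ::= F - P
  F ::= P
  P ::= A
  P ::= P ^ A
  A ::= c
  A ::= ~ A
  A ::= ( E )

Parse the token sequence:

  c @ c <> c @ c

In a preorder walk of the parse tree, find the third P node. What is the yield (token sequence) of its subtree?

[E [T [F [P [A c]]] @ [T [F [P [A c]]]]] <> [E [T [F [P [A c]]] @ [T [F [P [A c]]]]]]]

c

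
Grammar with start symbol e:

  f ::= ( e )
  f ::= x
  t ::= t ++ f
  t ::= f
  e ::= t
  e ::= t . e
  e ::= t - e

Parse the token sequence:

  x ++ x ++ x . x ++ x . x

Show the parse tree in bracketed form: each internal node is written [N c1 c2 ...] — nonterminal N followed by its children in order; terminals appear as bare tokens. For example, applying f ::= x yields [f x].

e
t . e
t ++ f . e
t ++ f ++ f . e
f ++ f ++ f . e
x ++ f ++ f . e
x ++ x ++ f . e
x ++ x ++ x . e
x ++ x ++ x . t . e
x ++ x ++ x . t ++ f . e
x ++ x ++ x . f ++ f . e
x ++ x ++ x . x ++ f . e
x ++ x ++ x . x ++ x . e
x ++ x ++ x . x ++ x . t
x ++ x ++ x . x ++ x . f
x ++ x ++ x . x ++ x . x

[e [t [t [t [f x]] ++ [f x]] ++ [f x]] . [e [t [t [f x]] ++ [f x]] . [e [t [f x]]]]]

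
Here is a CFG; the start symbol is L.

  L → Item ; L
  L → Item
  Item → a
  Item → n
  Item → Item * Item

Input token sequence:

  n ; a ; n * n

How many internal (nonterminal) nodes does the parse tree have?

[L [Item n] ; [L [Item a] ; [L [Item [Item n] * [Item n]]]]]

8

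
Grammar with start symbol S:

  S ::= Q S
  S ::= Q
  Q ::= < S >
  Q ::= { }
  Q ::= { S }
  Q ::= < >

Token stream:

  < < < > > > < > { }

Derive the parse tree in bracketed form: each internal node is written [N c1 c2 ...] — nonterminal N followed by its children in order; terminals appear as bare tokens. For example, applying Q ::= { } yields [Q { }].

[S [Q < [S [Q < [S [Q < >]] >]] >] [S [Q < >] [S [Q { }]]]]

S
Q S
< S > S
< Q > S
< < S > > S
< < Q > > S
< < < > > > S
< < < > > > Q S
< < < > > > < > S
< < < > > > < > Q
< < < > > > < > { }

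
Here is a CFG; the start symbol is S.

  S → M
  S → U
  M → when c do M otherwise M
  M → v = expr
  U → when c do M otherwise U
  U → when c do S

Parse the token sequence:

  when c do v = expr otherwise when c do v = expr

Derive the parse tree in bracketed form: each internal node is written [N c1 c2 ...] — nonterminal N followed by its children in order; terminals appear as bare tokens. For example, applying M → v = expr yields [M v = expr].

S
U
when c do M otherwise U
when c do v = expr otherwise U
when c do v = expr otherwise when c do S
when c do v = expr otherwise when c do M
when c do v = expr otherwise when c do v = expr

[S [U when c do [M v = expr] otherwise [U when c do [S [M v = expr]]]]]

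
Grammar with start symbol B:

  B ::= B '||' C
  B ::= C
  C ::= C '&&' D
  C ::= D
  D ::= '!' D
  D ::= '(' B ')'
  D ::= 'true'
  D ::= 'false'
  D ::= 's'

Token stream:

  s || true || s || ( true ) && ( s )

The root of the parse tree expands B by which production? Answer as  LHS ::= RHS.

B ::= B '||' C

[B [B [B [B [C [D s]]] || [C [D true]]] || [C [D s]]] || [C [C [D ( [B [C [D true]]] )]] && [D ( [B [C [D s]]] )]]]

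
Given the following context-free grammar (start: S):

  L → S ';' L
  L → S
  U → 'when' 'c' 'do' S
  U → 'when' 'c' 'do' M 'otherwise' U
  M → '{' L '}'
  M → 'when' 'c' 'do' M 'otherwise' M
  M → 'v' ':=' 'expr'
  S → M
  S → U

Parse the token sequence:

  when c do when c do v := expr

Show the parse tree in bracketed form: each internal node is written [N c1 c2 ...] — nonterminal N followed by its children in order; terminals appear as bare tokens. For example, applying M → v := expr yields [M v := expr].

S
U
when c do S
when c do U
when c do when c do S
when c do when c do M
when c do when c do v := expr

[S [U when c do [S [U when c do [S [M v := expr]]]]]]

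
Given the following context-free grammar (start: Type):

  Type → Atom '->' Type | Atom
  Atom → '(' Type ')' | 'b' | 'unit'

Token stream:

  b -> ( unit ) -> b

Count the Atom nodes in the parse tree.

4

[Type [Atom b] -> [Type [Atom ( [Type [Atom unit]] )] -> [Type [Atom b]]]]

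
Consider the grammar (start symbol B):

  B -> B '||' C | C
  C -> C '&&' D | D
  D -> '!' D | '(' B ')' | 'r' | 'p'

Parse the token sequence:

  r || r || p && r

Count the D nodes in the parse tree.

[B [B [B [C [D r]]] || [C [D r]]] || [C [C [D p]] && [D r]]]

4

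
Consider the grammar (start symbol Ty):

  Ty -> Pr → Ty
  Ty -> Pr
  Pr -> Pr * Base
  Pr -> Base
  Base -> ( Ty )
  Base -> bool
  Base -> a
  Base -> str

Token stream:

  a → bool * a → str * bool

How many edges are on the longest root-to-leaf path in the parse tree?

[Ty [Pr [Base a]] → [Ty [Pr [Pr [Base bool]] * [Base a]] → [Ty [Pr [Pr [Base str]] * [Base bool]]]]]

6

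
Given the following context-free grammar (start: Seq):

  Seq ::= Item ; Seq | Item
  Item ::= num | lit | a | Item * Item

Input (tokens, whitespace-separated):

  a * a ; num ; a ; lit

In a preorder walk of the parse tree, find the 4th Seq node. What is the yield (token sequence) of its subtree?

lit

[Seq [Item [Item a] * [Item a]] ; [Seq [Item num] ; [Seq [Item a] ; [Seq [Item lit]]]]]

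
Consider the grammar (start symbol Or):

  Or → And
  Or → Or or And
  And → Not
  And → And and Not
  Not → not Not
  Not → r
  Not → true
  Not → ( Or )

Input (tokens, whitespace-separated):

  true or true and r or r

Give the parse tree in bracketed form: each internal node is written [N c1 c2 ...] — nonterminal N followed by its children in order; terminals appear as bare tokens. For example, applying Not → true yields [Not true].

[Or [Or [Or [And [Not true]]] or [And [And [Not true]] and [Not r]]] or [And [Not r]]]

Or
Or or And
Or or And or And
And or And or And
Not or And or And
true or And or And
true or And and Not or And
true or Not and Not or And
true or true and Not or And
true or true and r or And
true or true and r or Not
true or true and r or r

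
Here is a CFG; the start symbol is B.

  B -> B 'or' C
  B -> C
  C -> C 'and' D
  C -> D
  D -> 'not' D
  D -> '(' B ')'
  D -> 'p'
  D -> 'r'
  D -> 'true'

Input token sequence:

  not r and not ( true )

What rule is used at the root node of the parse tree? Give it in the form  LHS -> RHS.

[B [C [C [D not [D r]]] and [D not [D ( [B [C [D true]]] )]]]]

B -> C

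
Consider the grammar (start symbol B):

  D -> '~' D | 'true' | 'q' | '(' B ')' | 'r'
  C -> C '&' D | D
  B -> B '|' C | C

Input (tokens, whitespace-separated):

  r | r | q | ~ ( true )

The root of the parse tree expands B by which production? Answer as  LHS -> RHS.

[B [B [B [B [C [D r]]] | [C [D r]]] | [C [D q]]] | [C [D ~ [D ( [B [C [D true]]] )]]]]

B -> B '|' C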